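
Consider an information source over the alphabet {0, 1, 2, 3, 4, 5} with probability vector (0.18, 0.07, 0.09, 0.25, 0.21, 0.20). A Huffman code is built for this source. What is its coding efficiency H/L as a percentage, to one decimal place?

Entropy H = −Σ p log₂ p ≈ 2.4637 bits.
Huffman merges: 7/100+9/100→4/25; 4/25+9/50→17/50; 1/5+21/100→41/100; 1/4+17/50→59/100; 41/100+59/100→1. L = 5/2 ≈ 2.5000.
Efficiency = H/L = 2.4637/2.5000 = 98.5%.

98.5%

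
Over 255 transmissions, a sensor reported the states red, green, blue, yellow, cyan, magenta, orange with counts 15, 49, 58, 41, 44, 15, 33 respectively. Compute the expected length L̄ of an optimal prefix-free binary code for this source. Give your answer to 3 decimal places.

Probabilities are the counts divided by 255.
Repeatedly combine the two least-probable nodes; the expected code length is the sum of the merged weights.
merge 1/17 + 1/17 → 2/17
merge 2/17 + 11/85 → 21/85
merge 41/255 + 44/255 → 1/3
merge 49/255 + 58/255 → 107/255
merge 21/85 + 1/3 → 148/255
merge 107/255 + 148/255 → 1
L = 2/17 + 21/85 + 1/3 + 107/255 + 148/255 + 1 = 688/255 ≈ 2.698 bits/symbol.

2.698 bits/symbol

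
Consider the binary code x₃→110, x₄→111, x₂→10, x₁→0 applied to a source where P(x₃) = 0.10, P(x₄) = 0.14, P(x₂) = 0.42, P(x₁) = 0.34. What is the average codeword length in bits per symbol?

L̄ = Σ pᵢ·ℓᵢ = 0.10·3 + 0.14·3 + 0.42·2 + 0.34·1 = 1.9 bits/symbol.

1.9 bits/symbol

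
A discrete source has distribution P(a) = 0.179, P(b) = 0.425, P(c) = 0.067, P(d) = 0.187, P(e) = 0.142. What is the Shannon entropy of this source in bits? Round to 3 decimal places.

2.082 bits

H = −Σ pᵢ log₂ pᵢ.
−0.179·log₂(0.179) = 0.4443
−0.425·log₂(0.425) = 0.5246
−0.067·log₂(0.067) = 0.2613
−0.187·log₂(0.187) = 0.4523
−0.142·log₂(0.142) = 0.3999
Sum ≈ 2.0824 → 2.082 bits.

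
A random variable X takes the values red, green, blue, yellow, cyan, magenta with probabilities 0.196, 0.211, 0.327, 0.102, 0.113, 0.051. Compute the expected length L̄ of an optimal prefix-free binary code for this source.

Repeatedly combine the two least-probable nodes; the expected code length is the sum of the merged weights.
merge 51/1000 + 51/500 → 153/1000
merge 113/1000 + 153/1000 → 133/500
merge 49/250 + 211/1000 → 407/1000
merge 133/500 + 327/1000 → 593/1000
merge 407/1000 + 593/1000 → 1
L = 153/1000 + 133/500 + 407/1000 + 593/1000 + 1 = 2419/1000 = 2.419 bits/symbol.

2.419 bits/symbol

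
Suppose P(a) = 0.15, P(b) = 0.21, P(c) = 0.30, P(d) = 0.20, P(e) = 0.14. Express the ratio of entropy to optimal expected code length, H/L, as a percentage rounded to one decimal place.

Entropy H = −Σ p log₂ p ≈ 2.2660 bits.
Huffman merges: 7/50+3/20→29/100; 1/5+21/100→41/100; 29/100+3/10→59/100; 41/100+59/100→1. L = 229/100 ≈ 2.2900.
Efficiency = H/L = 2.2660/2.2900 = 98.9%.

98.9%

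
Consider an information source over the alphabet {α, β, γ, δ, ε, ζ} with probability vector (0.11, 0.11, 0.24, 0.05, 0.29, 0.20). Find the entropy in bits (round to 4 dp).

H = −Σ pᵢ log₂ pᵢ.
−0.11·log₂(0.11) = 0.3503
−0.11·log₂(0.11) = 0.3503
−0.24·log₂(0.24) = 0.4941
−0.05·log₂(0.05) = 0.2161
−0.29·log₂(0.29) = 0.5179
−0.20·log₂(0.20) = 0.4644
Sum ≈ 2.3931 → 2.3931 bits.

2.3931 bits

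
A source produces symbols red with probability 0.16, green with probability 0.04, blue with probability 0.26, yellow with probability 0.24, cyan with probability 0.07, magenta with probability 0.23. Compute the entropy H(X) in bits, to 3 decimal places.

H = −Σ pᵢ log₂ pᵢ.
−0.16·log₂(0.16) = 0.4230
−0.04·log₂(0.04) = 0.1858
−0.26·log₂(0.26) = 0.5053
−0.24·log₂(0.24) = 0.4941
−0.07·log₂(0.07) = 0.2686
−0.23·log₂(0.23) = 0.4877
Sum ≈ 2.3644 → 2.364 bits.

2.364 bits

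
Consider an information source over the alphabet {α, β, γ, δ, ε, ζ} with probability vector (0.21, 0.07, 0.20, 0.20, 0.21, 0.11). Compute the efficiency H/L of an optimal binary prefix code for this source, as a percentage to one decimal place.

97.4%

Entropy H = −Σ p log₂ p ≈ 2.4933 bits.
Huffman merges: 7/100+11/100→9/50; 9/50+1/5→19/50; 1/5+21/100→41/100; 21/100+19/50→59/100; 41/100+59/100→1. L = 64/25 ≈ 2.5600.
Efficiency = H/L = 2.4933/2.5600 = 97.4%.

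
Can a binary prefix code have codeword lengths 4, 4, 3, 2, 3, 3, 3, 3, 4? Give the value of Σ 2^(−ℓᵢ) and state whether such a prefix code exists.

1.0625; no

With common denominator 2^4 = 16: Σ 2^(−ℓᵢ) = 1/16 + 1/16 + 2/16 + 4/16 + 2/16 + 2/16 + 2/16 + 2/16 + 1/16 = 17/16 = 1.0625.
Kraft's inequality requires Σ ≤ 1; here Σ = 1.0625 > 1, so no such prefix code exists.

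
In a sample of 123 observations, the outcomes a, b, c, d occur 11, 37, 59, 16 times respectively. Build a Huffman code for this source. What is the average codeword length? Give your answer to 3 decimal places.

Probabilities are the counts divided by 123.
Repeatedly combine the two least-probable nodes; the expected code length is the sum of the merged weights.
merge 11/123 + 16/123 → 9/41
merge 9/41 + 37/123 → 64/123
merge 59/123 + 64/123 → 1
L = 9/41 + 64/123 + 1 = 214/123 ≈ 1.740 bits/symbol.

1.740 bits/symbol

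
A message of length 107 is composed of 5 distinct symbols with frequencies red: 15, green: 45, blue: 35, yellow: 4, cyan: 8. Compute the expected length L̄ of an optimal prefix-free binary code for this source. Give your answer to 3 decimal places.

Probabilities are the counts divided by 107.
Repeatedly combine the two least-probable nodes; the expected code length is the sum of the merged weights.
merge 4/107 + 8/107 → 12/107
merge 12/107 + 15/107 → 27/107
merge 27/107 + 35/107 → 62/107
merge 45/107 + 62/107 → 1
L = 12/107 + 27/107 + 62/107 + 1 = 208/107 ≈ 1.944 bits/symbol.

1.944 bits/symbol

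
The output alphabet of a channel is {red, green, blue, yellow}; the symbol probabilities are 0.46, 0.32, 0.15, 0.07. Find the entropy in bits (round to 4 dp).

H = −Σ pᵢ log₂ pᵢ.
−0.46·log₂(0.46) = 0.5153
−0.32·log₂(0.32) = 0.5260
−0.15·log₂(0.15) = 0.4105
−0.07·log₂(0.07) = 0.2686
Sum ≈ 1.7205 → 1.7205 bits.

1.7205 bits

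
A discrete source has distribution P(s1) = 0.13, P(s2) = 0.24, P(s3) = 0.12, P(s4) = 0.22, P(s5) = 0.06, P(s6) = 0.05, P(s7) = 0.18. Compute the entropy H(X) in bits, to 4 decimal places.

2.6294 bits

H = −Σ pᵢ log₂ pᵢ.
−0.13·log₂(0.13) = 0.3826
−0.24·log₂(0.24) = 0.4941
−0.12·log₂(0.12) = 0.3671
−0.22·log₂(0.22) = 0.4806
−0.06·log₂(0.06) = 0.2435
−0.05·log₂(0.05) = 0.2161
−0.18·log₂(0.18) = 0.4453
Sum ≈ 2.6294 → 2.6294 bits.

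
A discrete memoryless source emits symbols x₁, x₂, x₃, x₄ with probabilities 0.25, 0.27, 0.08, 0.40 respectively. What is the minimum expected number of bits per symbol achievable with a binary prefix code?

Repeatedly combine the two least-probable nodes; the expected code length is the sum of the merged weights.
merge 2/25 + 1/4 → 33/100
merge 27/100 + 33/100 → 3/5
merge 2/5 + 3/5 → 1
L = 33/100 + 3/5 + 1 = 193/100 = 1.93 bits/symbol.

1.93 bits/symbol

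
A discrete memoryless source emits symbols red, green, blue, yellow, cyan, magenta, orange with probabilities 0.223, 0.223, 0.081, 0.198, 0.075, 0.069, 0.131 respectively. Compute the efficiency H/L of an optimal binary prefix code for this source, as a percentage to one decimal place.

98.3%

Entropy H = −Σ p log₂ p ≈ 2.6524 bits.
Huffman merges: 69/1000+3/40→18/125; 81/1000+131/1000→53/250; 18/125+99/500→171/500; 53/250+223/1000→87/200; 223/1000+171/500→113/200; 87/200+113/200→1. L = 1349/500 ≈ 2.6980.
Efficiency = H/L = 2.6524/2.6980 = 98.3%.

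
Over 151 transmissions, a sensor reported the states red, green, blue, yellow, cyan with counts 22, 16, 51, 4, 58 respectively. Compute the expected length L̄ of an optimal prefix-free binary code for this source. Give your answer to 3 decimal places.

2.026 bits/symbol

Probabilities are the counts divided by 151.
Repeatedly combine the two least-probable nodes; the expected code length is the sum of the merged weights.
merge 4/151 + 16/151 → 20/151
merge 20/151 + 22/151 → 42/151
merge 42/151 + 51/151 → 93/151
merge 58/151 + 93/151 → 1
L = 20/151 + 42/151 + 93/151 + 1 = 306/151 ≈ 2.026 bits/symbol.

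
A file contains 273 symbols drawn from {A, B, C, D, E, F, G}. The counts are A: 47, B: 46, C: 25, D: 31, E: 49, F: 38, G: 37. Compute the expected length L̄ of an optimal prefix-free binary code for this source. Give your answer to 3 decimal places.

2.821 bits/symbol

Probabilities are the counts divided by 273.
Repeatedly combine the two least-probable nodes; the expected code length is the sum of the merged weights.
merge 25/273 + 31/273 → 8/39
merge 37/273 + 38/273 → 25/91
merge 46/273 + 47/273 → 31/91
merge 7/39 + 8/39 → 5/13
merge 25/91 + 31/91 → 8/13
merge 5/13 + 8/13 → 1
L = 8/39 + 25/91 + 31/91 + 5/13 + 8/13 + 1 = 110/39 ≈ 2.821 bits/symbol.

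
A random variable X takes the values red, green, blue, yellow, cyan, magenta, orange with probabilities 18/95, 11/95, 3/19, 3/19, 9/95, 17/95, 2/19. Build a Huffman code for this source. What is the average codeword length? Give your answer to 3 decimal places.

Repeatedly combine the two least-probable nodes; the expected code length is the sum of the merged weights.
merge 9/95 + 2/19 → 1/5
merge 11/95 + 3/19 → 26/95
merge 3/19 + 17/95 → 32/95
merge 18/95 + 1/5 → 37/95
merge 26/95 + 32/95 → 58/95
merge 37/95 + 58/95 → 1
L = 1/5 + 26/95 + 32/95 + 37/95 + 58/95 + 1 = 267/95 ≈ 2.811 bits/symbol.

2.811 bits/symbol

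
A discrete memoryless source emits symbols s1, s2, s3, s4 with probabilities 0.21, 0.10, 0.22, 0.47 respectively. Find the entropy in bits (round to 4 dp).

1.7975 bits

H = −Σ pᵢ log₂ pᵢ.
−0.21·log₂(0.21) = 0.4728
−0.10·log₂(0.10) = 0.3322
−0.22·log₂(0.22) = 0.4806
−0.47·log₂(0.47) = 0.5120
Sum ≈ 1.7975 → 1.7975 bits.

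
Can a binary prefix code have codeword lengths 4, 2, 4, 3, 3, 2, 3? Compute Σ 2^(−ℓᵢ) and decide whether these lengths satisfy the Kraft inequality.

With common denominator 2^4 = 16: Σ 2^(−ℓᵢ) = 1/16 + 4/16 + 1/16 + 2/16 + 2/16 + 4/16 + 2/16 = 16/16 = 1.
Kraft's inequality requires Σ ≤ 1; here Σ = 1 ≤ 1, so such a prefix code exists.

1; yes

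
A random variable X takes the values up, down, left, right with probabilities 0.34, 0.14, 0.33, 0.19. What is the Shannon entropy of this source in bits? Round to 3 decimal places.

1.909 bits

H = −Σ pᵢ log₂ pᵢ.
−0.34·log₂(0.34) = 0.5292
−0.14·log₂(0.14) = 0.3971
−0.33·log₂(0.33) = 0.5278
−0.19·log₂(0.19) = 0.4552
Sum ≈ 1.9093 → 1.909 bits.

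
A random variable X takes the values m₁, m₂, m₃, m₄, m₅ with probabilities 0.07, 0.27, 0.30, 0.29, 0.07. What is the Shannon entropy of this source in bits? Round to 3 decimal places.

H = −Σ pᵢ log₂ pᵢ.
−0.07·log₂(0.07) = 0.2686
−0.27·log₂(0.27) = 0.5100
−0.30·log₂(0.30) = 0.5211
−0.29·log₂(0.29) = 0.5179
−0.07·log₂(0.07) = 0.2686
Sum ≈ 2.0861 → 2.086 bits.

2.086 bits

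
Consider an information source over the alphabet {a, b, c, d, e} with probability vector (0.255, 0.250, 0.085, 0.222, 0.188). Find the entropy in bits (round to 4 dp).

H = −Σ pᵢ log₂ pᵢ.
−0.255·log₂(0.255) = 0.5027
−0.250·log₂(0.250) = 0.5000
−0.085·log₂(0.085) = 0.3023
−0.222·log₂(0.222) = 0.4820
−0.188·log₂(0.188) = 0.4533
Sum ≈ 2.2404 → 2.2404 bits.

2.2404 bits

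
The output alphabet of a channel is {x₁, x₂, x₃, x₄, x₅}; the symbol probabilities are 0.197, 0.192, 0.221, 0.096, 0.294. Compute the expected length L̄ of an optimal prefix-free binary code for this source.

Repeatedly combine the two least-probable nodes; the expected code length is the sum of the merged weights.
merge 12/125 + 24/125 → 36/125
merge 197/1000 + 221/1000 → 209/500
merge 36/125 + 147/500 → 291/500
merge 209/500 + 291/500 → 1
L = 36/125 + 209/500 + 291/500 + 1 = 286/125 = 2.288 bits/symbol.

2.288 bits/symbol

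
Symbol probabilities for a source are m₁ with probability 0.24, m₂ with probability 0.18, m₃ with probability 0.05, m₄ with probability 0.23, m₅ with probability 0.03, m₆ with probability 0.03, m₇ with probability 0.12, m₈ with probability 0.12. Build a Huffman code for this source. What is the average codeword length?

Repeatedly combine the two least-probable nodes; the expected code length is the sum of the merged weights.
merge 3/100 + 3/100 → 3/50
merge 1/20 + 3/50 → 11/100
merge 11/100 + 3/25 → 23/100
merge 3/25 + 9/50 → 3/10
merge 23/100 + 23/100 → 23/50
merge 6/25 + 3/10 → 27/50
merge 23/50 + 27/50 → 1
L = 3/50 + 11/100 + 23/100 + 3/10 + 23/50 + 27/50 + 1 = 27/10 = 2.7 bits/symbol.

2.7 bits/symbol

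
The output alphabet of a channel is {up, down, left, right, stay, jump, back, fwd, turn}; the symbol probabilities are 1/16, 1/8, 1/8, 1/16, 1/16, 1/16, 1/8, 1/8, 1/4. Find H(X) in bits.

Each probability is a power of 1/2, so log₂(1/p) is an integer.
H = Σ p·log₂(1/p) = 1/16·4 + 1/8·3 + 1/8·3 + 1/16·4 + 1/16·4 + 1/16·4 + 1/8·3 + 1/8·3 + 1/4·2 = 3 bits.

3 bits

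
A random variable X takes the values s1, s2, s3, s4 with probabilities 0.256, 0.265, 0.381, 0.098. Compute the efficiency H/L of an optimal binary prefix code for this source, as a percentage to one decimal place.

94.8%

Entropy H = −Σ p log₂ p ≈ 1.8698 bits.
Huffman merges: 49/500+32/125→177/500; 53/200+177/500→619/1000; 381/1000+619/1000→1. L = 1973/1000 ≈ 1.9730.
Efficiency = H/L = 1.8698/1.9730 = 94.8%.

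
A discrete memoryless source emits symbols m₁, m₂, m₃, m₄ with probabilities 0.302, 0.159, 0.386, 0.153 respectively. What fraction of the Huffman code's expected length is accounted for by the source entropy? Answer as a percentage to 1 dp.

Entropy H = −Σ p log₂ p ≈ 1.8880 bits.
Huffman merges: 153/1000+159/1000→39/125; 151/500+39/125→307/500; 193/500+307/500→1. L = 963/500 ≈ 1.9260.
Efficiency = H/L = 1.8880/1.9260 = 98.0%.

98.0%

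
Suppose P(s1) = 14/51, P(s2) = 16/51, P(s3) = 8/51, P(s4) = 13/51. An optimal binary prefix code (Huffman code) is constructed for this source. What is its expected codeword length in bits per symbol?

2 bits/symbol

Repeatedly combine the two least-probable nodes; the expected code length is the sum of the merged weights.
merge 8/51 + 13/51 → 7/17
merge 14/51 + 16/51 → 10/17
merge 7/17 + 10/17 → 1
L = 7/17 + 10/17 + 1 = 2 bits/symbol.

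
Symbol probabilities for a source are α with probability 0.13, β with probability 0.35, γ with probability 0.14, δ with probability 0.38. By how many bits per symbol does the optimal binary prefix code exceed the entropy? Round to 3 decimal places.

0.050 bits

Entropy H = −Σ p log₂ p ≈ 1.8403 bits.
Huffman merges: 13/100+7/50→27/100; 27/100+7/20→31/50; 19/50+31/50→1. L = 189/100 ≈ 1.8900.
L − H = 1.8900 − 1.8403 = 0.050 bits.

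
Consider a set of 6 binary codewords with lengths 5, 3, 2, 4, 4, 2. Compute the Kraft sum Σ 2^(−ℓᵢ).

0.78125

With common denominator 2^5 = 32: Σ 2^(−ℓᵢ) = 1/32 + 4/32 + 8/32 + 2/32 + 2/32 + 8/32 = 25/32 = 0.78125.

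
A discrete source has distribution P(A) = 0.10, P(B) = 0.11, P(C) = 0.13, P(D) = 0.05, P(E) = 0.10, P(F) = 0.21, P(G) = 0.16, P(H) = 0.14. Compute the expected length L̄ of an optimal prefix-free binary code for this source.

Repeatedly combine the two least-probable nodes; the expected code length is the sum of the merged weights.
merge 1/20 + 1/10 → 3/20
merge 1/10 + 11/100 → 21/100
merge 13/100 + 7/50 → 27/100
merge 3/20 + 4/25 → 31/100
merge 21/100 + 21/100 → 21/50
merge 27/100 + 31/100 → 29/50
merge 21/50 + 29/50 → 1
L = 3/20 + 21/100 + 27/100 + 31/100 + 21/50 + 29/50 + 1 = 147/50 = 2.94 bits/symbol.

2.94 bits/symbol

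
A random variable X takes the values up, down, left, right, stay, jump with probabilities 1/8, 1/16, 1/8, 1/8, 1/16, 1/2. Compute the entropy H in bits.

2.125 bits

Each probability is a power of 1/2, so log₂(1/p) is an integer.
H = Σ p·log₂(1/p) = 1/8·3 + 1/16·4 + 1/8·3 + 1/8·3 + 1/16·4 + 1/2·1 = 2.125 bits.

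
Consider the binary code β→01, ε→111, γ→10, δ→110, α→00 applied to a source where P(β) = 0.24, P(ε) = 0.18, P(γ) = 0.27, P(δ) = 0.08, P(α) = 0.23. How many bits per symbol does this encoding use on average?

2.26 bits/symbol

L̄ = Σ pᵢ·ℓᵢ = 0.24·2 + 0.18·3 + 0.27·2 + 0.08·3 + 0.23·2 = 2.26 bits/symbol.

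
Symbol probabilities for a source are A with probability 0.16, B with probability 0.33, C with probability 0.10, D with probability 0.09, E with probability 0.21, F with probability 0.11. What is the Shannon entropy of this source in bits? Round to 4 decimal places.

H = −Σ pᵢ log₂ pᵢ.
−0.16·log₂(0.16) = 0.4230
−0.33·log₂(0.33) = 0.5278
−0.10·log₂(0.10) = 0.3322
−0.09·log₂(0.09) = 0.3127
−0.21·log₂(0.21) = 0.4728
−0.11·log₂(0.11) = 0.3503
Sum ≈ 2.4188 → 2.4188 bits.

2.4188 bits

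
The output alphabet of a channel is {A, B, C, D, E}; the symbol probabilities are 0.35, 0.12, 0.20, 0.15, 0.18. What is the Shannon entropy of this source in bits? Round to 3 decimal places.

2.217 bits

H = −Σ pᵢ log₂ pᵢ.
−0.35·log₂(0.35) = 0.5301
−0.12·log₂(0.12) = 0.3671
−0.20·log₂(0.20) = 0.4644
−0.15·log₂(0.15) = 0.4105
−0.18·log₂(0.18) = 0.4453
Sum ≈ 2.2174 → 2.217 bits.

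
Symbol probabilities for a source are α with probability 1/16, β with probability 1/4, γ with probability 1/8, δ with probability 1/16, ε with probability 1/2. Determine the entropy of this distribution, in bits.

Each probability is a power of 1/2, so log₂(1/p) is an integer.
H = Σ p·log₂(1/p) = 1/16·4 + 1/4·2 + 1/8·3 + 1/16·4 + 1/2·1 = 1.875 bits.

1.875 bits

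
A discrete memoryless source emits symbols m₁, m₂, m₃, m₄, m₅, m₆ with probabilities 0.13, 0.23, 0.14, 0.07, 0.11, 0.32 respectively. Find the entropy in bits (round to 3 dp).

2.412 bits

H = −Σ pᵢ log₂ pᵢ.
−0.13·log₂(0.13) = 0.3826
−0.23·log₂(0.23) = 0.4877
−0.14·log₂(0.14) = 0.3971
−0.07·log₂(0.07) = 0.2686
−0.11·log₂(0.11) = 0.3503
−0.32·log₂(0.32) = 0.5260
Sum ≈ 2.4123 → 2.412 bits.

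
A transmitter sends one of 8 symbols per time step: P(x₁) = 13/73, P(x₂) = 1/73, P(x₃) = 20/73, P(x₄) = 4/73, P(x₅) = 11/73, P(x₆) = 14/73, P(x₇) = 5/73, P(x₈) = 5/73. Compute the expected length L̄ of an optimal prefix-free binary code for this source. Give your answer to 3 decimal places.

2.740 bits/symbol

Repeatedly combine the two least-probable nodes; the expected code length is the sum of the merged weights.
merge 1/73 + 4/73 → 5/73
merge 5/73 + 5/73 → 10/73
merge 5/73 + 10/73 → 15/73
merge 11/73 + 13/73 → 24/73
merge 14/73 + 15/73 → 29/73
merge 20/73 + 24/73 → 44/73
merge 29/73 + 44/73 → 1
L = 5/73 + 10/73 + 15/73 + 24/73 + 29/73 + 44/73 + 1 = 200/73 ≈ 2.740 bits/symbol.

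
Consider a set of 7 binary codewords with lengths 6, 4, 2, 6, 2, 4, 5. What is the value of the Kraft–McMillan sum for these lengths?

0.6875

With common denominator 2^6 = 64: Σ 2^(−ℓᵢ) = 1/64 + 4/64 + 16/64 + 1/64 + 16/64 + 4/64 + 2/64 = 44/64 = 0.6875.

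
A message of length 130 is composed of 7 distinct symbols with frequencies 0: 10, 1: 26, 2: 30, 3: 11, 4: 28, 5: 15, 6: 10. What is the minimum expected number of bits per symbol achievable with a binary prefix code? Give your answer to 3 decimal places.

Probabilities are the counts divided by 130.
Repeatedly combine the two least-probable nodes; the expected code length is the sum of the merged weights.
merge 1/13 + 1/13 → 2/13
merge 11/130 + 3/26 → 1/5
merge 2/13 + 1/5 → 23/65
merge 1/5 + 14/65 → 27/65
merge 3/13 + 23/65 → 38/65
merge 27/65 + 38/65 → 1
L = 2/13 + 1/5 + 23/65 + 27/65 + 38/65 + 1 = 176/65 ≈ 2.708 bits/symbol.

2.708 bits/symbol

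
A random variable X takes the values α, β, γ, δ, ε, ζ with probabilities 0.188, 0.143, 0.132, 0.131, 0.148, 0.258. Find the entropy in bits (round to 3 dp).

H = −Σ pᵢ log₂ pᵢ.
−0.188·log₂(0.188) = 0.4533
−0.143·log₂(0.143) = 0.4012
−0.132·log₂(0.132) = 0.3856
−0.131·log₂(0.131) = 0.3841
−0.148·log₂(0.148) = 0.4079
−0.258·log₂(0.258) = 0.5043
Sum ≈ 2.5365 → 2.537 bits.

2.537 bits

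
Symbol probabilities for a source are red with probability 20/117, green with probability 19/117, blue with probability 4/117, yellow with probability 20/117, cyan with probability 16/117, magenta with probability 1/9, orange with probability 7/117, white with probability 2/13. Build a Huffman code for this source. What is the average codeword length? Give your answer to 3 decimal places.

Repeatedly combine the two least-probable nodes; the expected code length is the sum of the merged weights.
merge 4/117 + 7/117 → 11/117
merge 11/117 + 1/9 → 8/39
merge 16/117 + 2/13 → 34/117
merge 19/117 + 20/117 → 1/3
merge 20/117 + 8/39 → 44/117
merge 34/117 + 1/3 → 73/117
merge 44/117 + 73/117 → 1
L = 11/117 + 8/39 + 34/117 + 1/3 + 44/117 + 73/117 + 1 = 38/13 ≈ 2.923 bits/symbol.

2.923 bits/symbol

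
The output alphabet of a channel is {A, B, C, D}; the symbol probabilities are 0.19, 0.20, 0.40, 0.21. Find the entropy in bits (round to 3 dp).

1.921 bits

H = −Σ pᵢ log₂ pᵢ.
−0.19·log₂(0.19) = 0.4552
−0.20·log₂(0.20) = 0.4644
−0.40·log₂(0.40) = 0.5288
−0.21·log₂(0.21) = 0.4728
Sum ≈ 1.9212 → 1.921 bits.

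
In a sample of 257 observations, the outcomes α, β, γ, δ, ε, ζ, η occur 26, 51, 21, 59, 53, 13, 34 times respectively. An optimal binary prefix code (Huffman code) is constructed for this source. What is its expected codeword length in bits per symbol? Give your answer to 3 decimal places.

2.696 bits/symbol

Probabilities are the counts divided by 257.
Repeatedly combine the two least-probable nodes; the expected code length is the sum of the merged weights.
merge 13/257 + 21/257 → 34/257
merge 26/257 + 34/257 → 60/257
merge 34/257 + 51/257 → 85/257
merge 53/257 + 59/257 → 112/257
merge 60/257 + 85/257 → 145/257
merge 112/257 + 145/257 → 1
L = 34/257 + 60/257 + 85/257 + 112/257 + 145/257 + 1 = 693/257 ≈ 2.696 bits/symbol.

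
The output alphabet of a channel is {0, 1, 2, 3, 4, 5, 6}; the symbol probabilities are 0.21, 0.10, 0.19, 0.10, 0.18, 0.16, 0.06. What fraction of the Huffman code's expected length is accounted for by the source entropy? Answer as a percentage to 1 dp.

Entropy H = −Σ p log₂ p ≈ 2.7043 bits.
Huffman merges: 3/50+1/10→4/25; 1/10+4/25→13/50; 4/25+9/50→17/50; 19/100+21/100→2/5; 13/50+17/50→3/5; 2/5+3/5→1. L = 69/25 ≈ 2.7600.
Efficiency = H/L = 2.7043/2.7600 = 98.0%.

98.0%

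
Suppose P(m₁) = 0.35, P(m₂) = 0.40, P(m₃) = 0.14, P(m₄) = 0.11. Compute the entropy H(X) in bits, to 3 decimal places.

H = −Σ pᵢ log₂ pᵢ.
−0.35·log₂(0.35) = 0.5301
−0.40·log₂(0.40) = 0.5288
−0.14·log₂(0.14) = 0.3971
−0.11·log₂(0.11) = 0.3503
Sum ≈ 1.8063 → 1.806 bits.

1.806 bits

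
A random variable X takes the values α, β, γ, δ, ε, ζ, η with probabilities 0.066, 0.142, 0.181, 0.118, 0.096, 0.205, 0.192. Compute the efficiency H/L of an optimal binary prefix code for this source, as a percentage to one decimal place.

98.3%

Entropy H = −Σ p log₂ p ≈ 2.7192 bits.
Huffman merges: 33/500+12/125→81/500; 59/500+71/500→13/50; 81/500+181/1000→343/1000; 24/125+41/200→397/1000; 13/50+343/1000→603/1000; 397/1000+603/1000→1. L = 553/200 ≈ 2.7650.
Efficiency = H/L = 2.7192/2.7650 = 98.3%.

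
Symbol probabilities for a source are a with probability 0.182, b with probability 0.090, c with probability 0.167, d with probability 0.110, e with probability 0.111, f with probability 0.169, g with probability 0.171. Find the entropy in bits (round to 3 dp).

H = −Σ pᵢ log₂ pᵢ.
−0.182·log₂(0.182) = 0.4474
−0.090·log₂(0.090) = 0.3127
−0.167·log₂(0.167) = 0.4312
−0.110·log₂(0.110) = 0.3503
−0.111·log₂(0.111) = 0.3520
−0.169·log₂(0.169) = 0.4335
−0.171·log₂(0.171) = 0.4357
Sum ≈ 2.7627 → 2.763 bits.

2.763 bits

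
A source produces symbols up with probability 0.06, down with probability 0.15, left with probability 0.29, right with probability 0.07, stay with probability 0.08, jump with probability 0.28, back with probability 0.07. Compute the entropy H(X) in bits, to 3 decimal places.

2.515 bits

H = −Σ pᵢ log₂ pᵢ.
−0.06·log₂(0.06) = 0.2435
−0.15·log₂(0.15) = 0.4105
−0.29·log₂(0.29) = 0.5179
−0.07·log₂(0.07) = 0.2686
−0.08·log₂(0.08) = 0.2915
−0.28·log₂(0.28) = 0.5142
−0.07·log₂(0.07) = 0.2686
Sum ≈ 2.5148 → 2.515 bits.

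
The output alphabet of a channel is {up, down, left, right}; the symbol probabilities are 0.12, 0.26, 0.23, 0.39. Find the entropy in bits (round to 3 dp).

1.890 bits

H = −Σ pᵢ log₂ pᵢ.
−0.12·log₂(0.12) = 0.3671
−0.26·log₂(0.26) = 0.5053
−0.23·log₂(0.23) = 0.4877
−0.39·log₂(0.39) = 0.5298
Sum ≈ 1.8898 → 1.890 bits.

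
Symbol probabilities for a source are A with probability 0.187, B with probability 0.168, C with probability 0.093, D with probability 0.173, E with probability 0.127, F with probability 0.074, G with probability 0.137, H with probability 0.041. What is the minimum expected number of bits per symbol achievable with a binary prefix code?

2.928 bits/symbol

Repeatedly combine the two least-probable nodes; the expected code length is the sum of the merged weights.
merge 41/1000 + 37/500 → 23/200
merge 93/1000 + 23/200 → 26/125
merge 127/1000 + 137/1000 → 33/125
merge 21/125 + 173/1000 → 341/1000
merge 187/1000 + 26/125 → 79/200
merge 33/125 + 341/1000 → 121/200
merge 79/200 + 121/200 → 1
L = 23/200 + 26/125 + 33/125 + 341/1000 + 79/200 + 121/200 + 1 = 366/125 = 2.928 bits/symbol.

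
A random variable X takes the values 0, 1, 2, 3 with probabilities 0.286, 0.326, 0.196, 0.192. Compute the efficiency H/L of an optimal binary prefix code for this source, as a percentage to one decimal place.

98.1%

Entropy H = −Σ p log₂ p ≈ 1.9616 bits.
Huffman merges: 24/125+49/250→97/250; 143/500+163/500→153/250; 97/250+153/250→1. L = 2 ≈ 2.0000.
Efficiency = H/L = 1.9616/2.0000 = 98.1%.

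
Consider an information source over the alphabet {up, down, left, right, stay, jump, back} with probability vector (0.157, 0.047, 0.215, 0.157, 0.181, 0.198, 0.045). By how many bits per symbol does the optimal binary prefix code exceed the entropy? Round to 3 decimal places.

0.046 bits

Entropy H = −Σ p log₂ p ≈ 2.6331 bits.
Huffman merges: 9/200+47/1000→23/250; 23/250+157/1000→249/1000; 157/1000+181/1000→169/500; 99/500+43/200→413/1000; 249/1000+169/500→587/1000; 413/1000+587/1000→1. L = 2679/1000 ≈ 2.6790.
L − H = 2.6790 − 2.6331 = 0.046 bits.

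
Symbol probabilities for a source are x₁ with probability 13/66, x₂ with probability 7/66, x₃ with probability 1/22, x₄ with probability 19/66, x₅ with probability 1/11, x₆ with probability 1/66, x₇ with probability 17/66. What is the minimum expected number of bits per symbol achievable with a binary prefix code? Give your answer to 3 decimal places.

2.470 bits/symbol

Repeatedly combine the two least-probable nodes; the expected code length is the sum of the merged weights.
merge 1/66 + 1/22 → 2/33
merge 2/33 + 1/11 → 5/33
merge 7/66 + 5/33 → 17/66
merge 13/66 + 17/66 → 5/11
merge 17/66 + 19/66 → 6/11
merge 5/11 + 6/11 → 1
L = 2/33 + 5/33 + 17/66 + 5/11 + 6/11 + 1 = 163/66 ≈ 2.470 bits/symbol.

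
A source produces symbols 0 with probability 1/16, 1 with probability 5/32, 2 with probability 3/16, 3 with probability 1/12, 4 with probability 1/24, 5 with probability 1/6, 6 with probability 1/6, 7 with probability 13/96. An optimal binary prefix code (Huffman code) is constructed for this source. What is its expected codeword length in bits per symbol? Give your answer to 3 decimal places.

2.917 bits/symbol

Repeatedly combine the two least-probable nodes; the expected code length is the sum of the merged weights.
merge 1/24 + 1/16 → 5/48
merge 1/12 + 5/48 → 3/16
merge 13/96 + 5/32 → 7/24
merge 1/6 + 1/6 → 1/3
merge 3/16 + 3/16 → 3/8
merge 7/24 + 1/3 → 5/8
merge 3/8 + 5/8 → 1
L = 5/48 + 3/16 + 7/24 + 1/3 + 3/8 + 5/8 + 1 = 35/12 ≈ 2.917 bits/symbol.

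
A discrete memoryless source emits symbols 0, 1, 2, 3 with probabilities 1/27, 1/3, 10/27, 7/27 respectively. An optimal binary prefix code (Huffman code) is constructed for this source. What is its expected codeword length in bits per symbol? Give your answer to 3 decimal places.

1.926 bits/symbol

Repeatedly combine the two least-probable nodes; the expected code length is the sum of the merged weights.
merge 1/27 + 7/27 → 8/27
merge 8/27 + 1/3 → 17/27
merge 10/27 + 17/27 → 1
L = 8/27 + 17/27 + 1 = 52/27 ≈ 1.926 bits/symbol.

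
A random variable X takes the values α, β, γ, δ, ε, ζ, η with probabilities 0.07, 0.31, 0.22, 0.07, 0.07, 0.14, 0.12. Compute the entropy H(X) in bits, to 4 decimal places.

H = −Σ pᵢ log₂ pᵢ.
−0.07·log₂(0.07) = 0.2686
−0.31·log₂(0.31) = 0.5238
−0.22·log₂(0.22) = 0.4806
−0.07·log₂(0.07) = 0.2686
−0.07·log₂(0.07) = 0.2686
−0.14·log₂(0.14) = 0.3971
−0.12·log₂(0.12) = 0.3671
Sum ≈ 2.5742 → 2.5742 bits.

2.5742 bits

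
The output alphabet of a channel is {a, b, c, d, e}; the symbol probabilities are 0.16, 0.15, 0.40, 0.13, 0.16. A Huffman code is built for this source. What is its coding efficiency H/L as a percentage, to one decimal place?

98.5%

Entropy H = −Σ p log₂ p ≈ 2.1680 bits.
Huffman merges: 13/100+3/20→7/25; 4/25+4/25→8/25; 7/25+8/25→3/5; 2/5+3/5→1. L = 11/5 ≈ 2.2000.
Efficiency = H/L = 2.1680/2.2000 = 98.5%.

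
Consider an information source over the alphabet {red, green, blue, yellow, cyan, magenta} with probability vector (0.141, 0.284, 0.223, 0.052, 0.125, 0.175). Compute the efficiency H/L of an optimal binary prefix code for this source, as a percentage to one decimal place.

97.6%

Entropy H = −Σ p log₂ p ≈ 2.4339 bits.
Huffman merges: 13/250+1/8→177/1000; 141/1000+7/40→79/250; 177/1000+223/1000→2/5; 71/250+79/250→3/5; 2/5+3/5→1. L = 2493/1000 ≈ 2.4930.
Efficiency = H/L = 2.4339/2.4930 = 97.6%.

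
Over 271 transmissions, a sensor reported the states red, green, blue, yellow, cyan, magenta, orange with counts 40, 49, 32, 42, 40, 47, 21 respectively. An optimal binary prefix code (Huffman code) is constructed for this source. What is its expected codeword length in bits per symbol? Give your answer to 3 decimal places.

2.819 bits/symbol

Probabilities are the counts divided by 271.
Repeatedly combine the two least-probable nodes; the expected code length is the sum of the merged weights.
merge 21/271 + 32/271 → 53/271
merge 40/271 + 40/271 → 80/271
merge 42/271 + 47/271 → 89/271
merge 49/271 + 53/271 → 102/271
merge 80/271 + 89/271 → 169/271
merge 102/271 + 169/271 → 1
L = 53/271 + 80/271 + 89/271 + 102/271 + 169/271 + 1 = 764/271 ≈ 2.819 bits/symbol.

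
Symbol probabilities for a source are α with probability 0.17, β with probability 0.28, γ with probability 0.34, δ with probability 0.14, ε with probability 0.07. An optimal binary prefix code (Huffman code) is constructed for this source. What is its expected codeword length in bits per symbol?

2.21 bits/symbol

Repeatedly combine the two least-probable nodes; the expected code length is the sum of the merged weights.
merge 7/100 + 7/50 → 21/100
merge 17/100 + 21/100 → 19/50
merge 7/25 + 17/50 → 31/50
merge 19/50 + 31/50 → 1
L = 21/100 + 19/50 + 31/50 + 1 = 221/100 = 2.21 bits/symbol.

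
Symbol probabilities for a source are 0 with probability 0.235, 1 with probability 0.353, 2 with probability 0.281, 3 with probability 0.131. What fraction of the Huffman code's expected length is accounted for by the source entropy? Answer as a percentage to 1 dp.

96.0%

Entropy H = −Σ p log₂ p ≈ 1.9200 bits.
Huffman merges: 131/1000+47/200→183/500; 281/1000+353/1000→317/500; 183/500+317/500→1. L = 2 ≈ 2.0000.
Efficiency = H/L = 1.9200/2.0000 = 96.0%.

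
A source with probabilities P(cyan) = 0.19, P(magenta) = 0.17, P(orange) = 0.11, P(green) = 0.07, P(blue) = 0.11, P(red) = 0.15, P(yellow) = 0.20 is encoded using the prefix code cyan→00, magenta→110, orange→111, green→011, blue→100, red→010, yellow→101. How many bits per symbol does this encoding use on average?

L̄ = Σ pᵢ·ℓᵢ = 0.19·2 + 0.17·3 + 0.11·3 + 0.07·3 + 0.11·3 + 0.15·3 + 0.20·3 = 2.81 bits/symbol.

2.81 bits/symbol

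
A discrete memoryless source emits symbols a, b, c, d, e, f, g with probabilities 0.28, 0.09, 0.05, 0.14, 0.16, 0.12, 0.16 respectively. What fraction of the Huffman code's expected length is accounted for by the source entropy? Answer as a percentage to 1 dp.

Entropy H = −Σ p log₂ p ≈ 2.6532 bits.
Huffman merges: 1/20+9/100→7/50; 3/25+7/50→13/50; 7/50+4/25→3/10; 4/25+13/50→21/50; 7/25+3/10→29/50; 21/50+29/50→1. L = 27/10 ≈ 2.7000.
Efficiency = H/L = 2.6532/2.7000 = 98.3%.

98.3%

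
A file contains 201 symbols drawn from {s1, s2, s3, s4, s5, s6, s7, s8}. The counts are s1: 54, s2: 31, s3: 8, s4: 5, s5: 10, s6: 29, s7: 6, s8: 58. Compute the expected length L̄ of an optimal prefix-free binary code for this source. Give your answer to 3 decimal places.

Probabilities are the counts divided by 201.
Repeatedly combine the two least-probable nodes; the expected code length is the sum of the merged weights.
merge 5/201 + 2/67 → 11/201
merge 8/201 + 10/201 → 6/67
merge 11/201 + 6/67 → 29/201
merge 29/201 + 29/201 → 58/201
merge 31/201 + 18/67 → 85/201
merge 58/201 + 58/201 → 116/201
merge 85/201 + 116/201 → 1
L = 11/201 + 6/67 + 29/201 + 58/201 + 85/201 + 116/201 + 1 = 518/201 ≈ 2.577 bits/symbol.

2.577 bits/symbol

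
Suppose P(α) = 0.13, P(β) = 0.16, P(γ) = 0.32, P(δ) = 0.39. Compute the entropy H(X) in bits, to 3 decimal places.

H = −Σ pᵢ log₂ pᵢ.
−0.13·log₂(0.13) = 0.3826
−0.16·log₂(0.16) = 0.4230
−0.32·log₂(0.32) = 0.5260
−0.39·log₂(0.39) = 0.5298
Sum ≈ 1.8615 → 1.861 bits.

1.861 bits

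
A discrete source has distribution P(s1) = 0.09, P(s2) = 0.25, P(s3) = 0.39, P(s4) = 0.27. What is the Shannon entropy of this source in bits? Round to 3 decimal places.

1.852 bits

H = −Σ pᵢ log₂ pᵢ.
−0.09·log₂(0.09) = 0.3127
−0.25·log₂(0.25) = 0.5000
−0.39·log₂(0.39) = 0.5298
−0.27·log₂(0.27) = 0.5100
Sum ≈ 1.8525 → 1.852 bits.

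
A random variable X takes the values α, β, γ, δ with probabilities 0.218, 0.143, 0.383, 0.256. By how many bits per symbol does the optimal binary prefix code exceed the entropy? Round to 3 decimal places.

0.064 bits

Entropy H = −Σ p log₂ p ≈ 1.9139 bits.
Huffman merges: 143/1000+109/500→361/1000; 32/125+361/1000→617/1000; 383/1000+617/1000→1. L = 989/500 ≈ 1.9780.
L − H = 1.9780 − 1.9139 = 0.064 bits.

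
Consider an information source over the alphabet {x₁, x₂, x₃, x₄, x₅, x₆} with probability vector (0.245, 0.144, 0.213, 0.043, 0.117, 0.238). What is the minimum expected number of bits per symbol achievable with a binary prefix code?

2.464 bits/symbol

Repeatedly combine the two least-probable nodes; the expected code length is the sum of the merged weights.
merge 43/1000 + 117/1000 → 4/25
merge 18/125 + 4/25 → 38/125
merge 213/1000 + 119/500 → 451/1000
merge 49/200 + 38/125 → 549/1000
merge 451/1000 + 549/1000 → 1
L = 4/25 + 38/125 + 451/1000 + 549/1000 + 1 = 308/125 = 2.464 bits/symbol.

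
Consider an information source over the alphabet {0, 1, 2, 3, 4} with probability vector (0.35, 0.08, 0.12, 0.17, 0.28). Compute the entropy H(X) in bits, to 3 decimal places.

H = −Σ pᵢ log₂ pᵢ.
−0.35·log₂(0.35) = 0.5301
−0.08·log₂(0.08) = 0.2915
−0.12·log₂(0.12) = 0.3671
−0.17·log₂(0.17) = 0.4346
−0.28·log₂(0.28) = 0.5142
Sum ≈ 2.1375 → 2.137 bits.

2.137 bits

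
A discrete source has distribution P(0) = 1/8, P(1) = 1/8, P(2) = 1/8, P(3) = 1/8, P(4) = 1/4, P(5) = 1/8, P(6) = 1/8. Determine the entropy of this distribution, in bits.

2.75 bits

Each probability is a power of 1/2, so log₂(1/p) is an integer.
H = Σ p·log₂(1/p) = 1/8·3 + 1/8·3 + 1/8·3 + 1/8·3 + 1/4·2 + 1/8·3 + 1/8·3 = 2.75 bits.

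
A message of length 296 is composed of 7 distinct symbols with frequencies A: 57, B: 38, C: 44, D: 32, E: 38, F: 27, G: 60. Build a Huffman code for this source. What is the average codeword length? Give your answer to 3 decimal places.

Probabilities are the counts divided by 296.
Repeatedly combine the two least-probable nodes; the expected code length is the sum of the merged weights.
merge 27/296 + 4/37 → 59/296
merge 19/148 + 19/148 → 19/74
merge 11/74 + 57/296 → 101/296
merge 59/296 + 15/74 → 119/296
merge 19/74 + 101/296 → 177/296
merge 119/296 + 177/296 → 1
L = 59/296 + 19/74 + 101/296 + 119/296 + 177/296 + 1 = 207/74 ≈ 2.797 bits/symbol.

2.797 bits/symbol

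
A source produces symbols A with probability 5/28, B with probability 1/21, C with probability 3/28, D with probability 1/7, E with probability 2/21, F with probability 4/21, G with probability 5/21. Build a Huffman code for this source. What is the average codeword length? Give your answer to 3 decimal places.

Repeatedly combine the two least-probable nodes; the expected code length is the sum of the merged weights.
merge 1/21 + 2/21 → 1/7
merge 3/28 + 1/7 → 1/4
merge 1/7 + 5/28 → 9/28
merge 4/21 + 5/21 → 3/7
merge 1/4 + 9/28 → 4/7
merge 3/7 + 4/7 → 1
L = 1/7 + 1/4 + 9/28 + 3/7 + 4/7 + 1 = 19/7 ≈ 2.714 bits/symbol.

2.714 bits/symbol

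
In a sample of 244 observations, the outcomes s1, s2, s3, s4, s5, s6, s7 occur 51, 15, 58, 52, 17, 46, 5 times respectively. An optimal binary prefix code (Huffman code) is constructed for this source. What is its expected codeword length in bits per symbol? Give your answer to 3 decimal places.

Probabilities are the counts divided by 244.
Repeatedly combine the two least-probable nodes; the expected code length is the sum of the merged weights.
merge 5/244 + 15/244 → 5/61
merge 17/244 + 5/61 → 37/244
merge 37/244 + 23/122 → 83/244
merge 51/244 + 13/61 → 103/244
merge 29/122 + 83/244 → 141/244
merge 103/244 + 141/244 → 1
L = 5/61 + 37/244 + 83/244 + 103/244 + 141/244 + 1 = 157/61 ≈ 2.574 bits/symbol.

2.574 bits/symbol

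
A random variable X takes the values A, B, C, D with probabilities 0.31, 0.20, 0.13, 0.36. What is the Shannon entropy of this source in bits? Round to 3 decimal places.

H = −Σ pᵢ log₂ pᵢ.
−0.31·log₂(0.31) = 0.5238
−0.20·log₂(0.20) = 0.4644
−0.13·log₂(0.13) = 0.3826
−0.36·log₂(0.36) = 0.5306
Sum ≈ 1.9014 → 1.901 bits.

1.901 bits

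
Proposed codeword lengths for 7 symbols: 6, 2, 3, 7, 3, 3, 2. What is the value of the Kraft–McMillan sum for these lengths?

With common denominator 2^7 = 128: Σ 2^(−ℓᵢ) = 2/128 + 32/128 + 16/128 + 1/128 + 16/128 + 16/128 + 32/128 = 115/128 = 0.8984375.

0.8984375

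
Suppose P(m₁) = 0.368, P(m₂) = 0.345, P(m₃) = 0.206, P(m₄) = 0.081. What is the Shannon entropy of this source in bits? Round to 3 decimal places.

1.824 bits

H = −Σ pᵢ log₂ pᵢ.
−0.368·log₂(0.368) = 0.5307
−0.345·log₂(0.345) = 0.5297
−0.206·log₂(0.206) = 0.4695
−0.081·log₂(0.081) = 0.2937
Sum ≈ 1.8237 → 1.824 bits.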